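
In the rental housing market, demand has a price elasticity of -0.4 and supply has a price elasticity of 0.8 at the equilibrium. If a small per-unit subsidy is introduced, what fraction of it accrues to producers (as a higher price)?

For a small subsidy around the equilibrium, the benefit split depends on the relative slopes, which at a point are proportional to the elasticities.
Buyer share = εs/(εs + |εd|) = 0.8/(0.8 + 0.4) = 2/3; seller share = |εd|/(εs + |εd|) = 1/3.
So producers capture 1/3 of the subsidy.

Producer share = 1/3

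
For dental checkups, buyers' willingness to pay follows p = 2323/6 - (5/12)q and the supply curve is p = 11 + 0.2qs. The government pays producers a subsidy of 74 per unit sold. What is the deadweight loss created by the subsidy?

Pre-subsidy: 2323/6 - (5/12)q = 11 + 0.2q gives q* = 610 and p* = 133.
With the subsidy, sellers receive ps = pb + 74 for each unit, where pb is the price buyers pay.
On the curves, pb = 2323/6 - (5/12)q and ps = 11 + 0.2q; the wedge ps − pb = 74 gives 11 + 0.2q − (2323/6 - (5/12)q) = 74, so q' = 730.
Then pb = 2323/6 − (5/12)·730 = 83 and ps = 11 + 0.2·730 = 157.
The subsidy expands output by 730 − 610 = 120 past the efficient level; on those units the gap between marginal cost and willingness to pay runs from 0 up to 74.
DWL = ½ × 74 × 120 = 4440.

Deadweight loss = 4440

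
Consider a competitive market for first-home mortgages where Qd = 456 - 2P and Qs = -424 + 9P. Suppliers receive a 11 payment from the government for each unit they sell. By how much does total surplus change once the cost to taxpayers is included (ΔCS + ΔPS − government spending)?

Net change in total surplus = -99

Pre-subsidy: 456 - 2P = -424 + 9P gives P* = 80, Q* = 296.
With the subsidy, sellers receive Ps = Pb + 11 for each unit, where Pb is the price buyers pay.
Supply in terms of Pb becomes Qs = -424 + 9(Pb + 11) = -325 + 9Pb. Setting this equal to demand: 456 - 2Pb = -325 + 9Pb, so Pb = 71.
Sellers receive Ps = 71 + 11 = 82; Q' = 456 − 2·71 = 314.
ΔCS = ½(296 + 314)(80 − 71) = 2745; ΔPS = ½(296 + 314)(82 − 80) = 610.
Government spending = 11 × 314 = 3454.
Net change = 2745 + 610 − 3454 = -99. The loss equals the DWL triangle ½·11·18.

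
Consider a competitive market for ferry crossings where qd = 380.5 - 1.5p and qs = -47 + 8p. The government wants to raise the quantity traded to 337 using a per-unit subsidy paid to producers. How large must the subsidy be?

Required subsidy s = 19 per unit

At q = 337, invert demand for the buyer price: pb = (380.5 − 337)/1.5 = 29; invert supply for the seller price: ps = (337 − (-47))/8 = 48.
The subsidy must fill the gap: s = ps − pb = 48 − 29 = 19.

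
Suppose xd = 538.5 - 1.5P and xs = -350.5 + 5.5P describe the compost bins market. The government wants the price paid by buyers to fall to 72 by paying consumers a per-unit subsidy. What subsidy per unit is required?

Required subsidy s = 70 per unit

At a buyer price of 72, quantity demanded is 538.5 − 1.5·72 = 430.5.
Sellers supply 430.5 only when they receive Ps with -350.5 + 5.5·Ps = 430.5, i.e. Ps = 142.
s = Ps − Pb = 142 − 72 = 70.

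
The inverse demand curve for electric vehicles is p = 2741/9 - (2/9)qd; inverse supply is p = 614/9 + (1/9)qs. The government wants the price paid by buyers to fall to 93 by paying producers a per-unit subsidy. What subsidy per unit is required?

Required subsidy s = 81 per unit

At a buyer price of 93, quantity demanded is 1370.5 − 4.5·93 = 952.
Sellers supply 952 only when they receive ps = 614/9 + (1/9)·952 = 174.
s = ps − pb = 174 − 93 = 81.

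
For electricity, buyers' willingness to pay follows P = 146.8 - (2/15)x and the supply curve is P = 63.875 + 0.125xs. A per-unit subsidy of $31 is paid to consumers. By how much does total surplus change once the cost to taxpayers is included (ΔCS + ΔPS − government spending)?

Net change in total surplus = -$1860

Pre-subsidy: 146.8 - (2/15)x = 63.875 + 0.125x gives x* = 321 and P* = 104.
With the rebate, buyers effectively pay Pb = Ps − 31, where Ps is the price sellers receive.
On the curves, Pb = 146.8 - (2/15)x and Ps = 63.875 + 0.125x; the wedge Ps − Pb = 31 gives 63.875 + 0.125x − (146.8 - (2/15)x) = 31, so x' = 441.
Then Pb = 146.8 − (2/15)·441 = 88 and Ps = 63.875 + 0.125·441 = 119.
ΔCS = ½(321 + 441)(104 − 88) = 6096; ΔPS = ½(321 + 441)(119 − 104) = 5715.
Government spending = 31 × 441 = 13671.
Net change = 6096 + 5715 − 13671 = -1860. The loss equals the DWL triangle ½·31·120.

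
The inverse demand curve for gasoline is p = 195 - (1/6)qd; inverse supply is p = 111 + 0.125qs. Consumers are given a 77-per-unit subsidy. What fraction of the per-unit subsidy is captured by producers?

Producer share = 3/7

Pre-subsidy: 195 - (1/6)q = 111 + 0.125q gives q* = 288 and p* = 147.
With the rebate, buyers effectively pay pb = ps − 77, where ps is the price sellers receive.
On the curves, pb = 195 - (1/6)q and ps = 111 + 0.125q; the wedge ps − pb = 77 gives 111 + 0.125q − (195 - (1/6)q) = 77, so q' = 552.
Then pb = 195 − (1/6)·552 = 103 and ps = 111 + 0.125·552 = 180.
Buyers' price falls by p* − pb = 147 − 103 = 44; sellers' price rises by ps − p* = 180 − 147 = 33.
So producers capture 33/77 = 3/7 of each unit of subsidy.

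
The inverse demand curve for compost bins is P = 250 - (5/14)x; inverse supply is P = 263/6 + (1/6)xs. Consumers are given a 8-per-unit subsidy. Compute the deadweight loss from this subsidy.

Deadweight loss = 672/11

Pre-subsidy: 250 - (5/14)x = 263/6 + (1/6)x gives x* = 8659/22 and P* = 4815/44.
With the rebate, buyers effectively pay Pb = Ps − 8, where Ps is the price sellers receive.
On the curves, Pb = 250 - (5/14)x and Ps = 263/6 + (1/6)x; the wedge Ps − Pb = 8 gives 263/6 + (1/6)x − (250 - (5/14)x) = 8, so x' = 8995/22.
Then Pb = 250 − (5/14)·(8995/22) = 4575/44 and Ps = 263/6 + (1/6)·(8995/22) = 4927/44.
The subsidy expands output by 8995/22 − 8659/22 = 168/11 past the efficient level; on those units the gap between marginal cost and willingness to pay runs from 0 up to 8.
DWL = ½ × 8 × 168/11 = 672/11.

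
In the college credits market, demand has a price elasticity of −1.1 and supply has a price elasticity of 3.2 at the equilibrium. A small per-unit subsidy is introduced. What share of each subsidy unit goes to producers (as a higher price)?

For a small subsidy around the equilibrium, the benefit split depends on the relative slopes, which at a point are proportional to the elasticities.
Buyer share = εs/(εs + |εd|) = 3.2/(3.2 + 1.1) = 32/43; seller share = |εd|/(εs + |εd|) = 11/43.
So producers capture 11/43 of the subsidy.

Producer share = 11/43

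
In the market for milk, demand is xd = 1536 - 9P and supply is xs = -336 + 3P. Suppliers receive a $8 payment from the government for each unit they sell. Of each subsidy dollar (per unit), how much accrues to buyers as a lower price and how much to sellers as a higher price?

Buyers gain $2 per unit; sellers gain $6 per unit

Pre-subsidy: 1536 - 9P = -336 + 3P gives P* = 156, x* = 132.
With the subsidy, sellers receive Ps = Pb + 8 for each unit, where Pb is the price buyers pay.
Supply in terms of Pb becomes xs = -336 + 3(Pb + 8) = -312 + 3Pb. Setting this equal to demand: 1536 - 9Pb = -312 + 3Pb, so Pb = 154.
Sellers receive Ps = 154 + 8 = 162; x' = 1536 − 9·154 = 150.
Buyers' price falls by P* − Pb = 156 − 154 = 2; sellers' price rises by Ps − P* = 162 − 156 = 6.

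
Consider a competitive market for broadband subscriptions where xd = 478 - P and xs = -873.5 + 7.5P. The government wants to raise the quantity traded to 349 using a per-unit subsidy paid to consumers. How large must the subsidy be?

At x = 349, invert demand for the buyer price: Pb = (478 − 349)/1 = 129; invert supply for the seller price: Ps = (349 − (-873.5))/7.5 = 163.
The subsidy must fill the gap: s = Ps − Pb = 163 − 129 = 34.

Required subsidy s = 34 per unit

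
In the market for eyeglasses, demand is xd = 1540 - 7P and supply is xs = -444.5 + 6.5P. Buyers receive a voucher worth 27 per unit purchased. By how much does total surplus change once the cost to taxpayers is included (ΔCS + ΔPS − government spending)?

Net change in total surplus = -1228.5

Pre-subsidy: 1540 - 7P = -444.5 + 6.5P gives P* = 147, x* = 511.
With the rebate, buyers effectively pay Pb = Ps − 27, where Ps is the price sellers receive.
Demand in terms of Ps becomes xd = 1540 − 7(Ps − 27) = 1729 - 7Ps. Setting this equal to supply: 1729 - 7Ps = -444.5 + 6.5Ps, so Ps = 161.
Buyers pay Pb = 161 − 27 = 134; x' = -444.5 + 6.5·161 = 602.
ΔCS = ½(511 + 602)(147 − 134) = 7234.5; ΔPS = ½(511 + 602)(161 − 147) = 7791.
Government spending = 27 × 602 = 16254.
Net change = 7234.5 + 7791 − 16254 = -1228.5. The loss equals the DWL triangle ½·27·91.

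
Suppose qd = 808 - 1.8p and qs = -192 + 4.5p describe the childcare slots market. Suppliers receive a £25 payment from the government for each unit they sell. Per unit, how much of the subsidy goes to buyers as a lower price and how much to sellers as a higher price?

Pre-subsidy: 808 - 1.8p = -192 + 4.5p gives p* = 10000/63, q* = 3656/7.
With the subsidy, sellers receive ps = pb + 25 for each unit, where pb is the price buyers pay.
Supply in terms of pb becomes qs = -192 + 4.5(pb + 25) = -79.5 + 4.5pb. Setting this equal to demand: 808 - 1.8pb = -79.5 + 4.5pb, so pb = 8875/63.
Sellers receive ps = 8875/63 + 25 = 10450/63; q' = 808 − 1.8·(8875/63) = 3881/7.
Buyers' price falls by p* − pb = 10000/63 − 8875/63 = 125/7; sellers' price rises by ps − p* = 10450/63 − 10000/63 = 50/7.

Buyers gain 125/7 per unit; sellers gain 50/7 per unit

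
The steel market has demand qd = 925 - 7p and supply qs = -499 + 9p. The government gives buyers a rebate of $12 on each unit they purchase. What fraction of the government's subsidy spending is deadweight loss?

Pre-subsidy: 925 - 7p = -499 + 9p gives p* = 89, q* = 302.
With the rebate, buyers effectively pay pb = ps − 12, where ps is the price sellers receive.
Demand in terms of ps becomes qd = 925 − 7(ps − 12) = 1009 - 7ps. Setting this equal to supply: 1009 - 7ps = -499 + 9ps, so ps = 94.25.
Buyers pay pb = 94.25 − 12 = 82.25; q' = -499 + 9·94.25 = 349.25.
ΔCS = ½(302 + 349.25)(89 − 82.25) = 2197.96875; ΔPS = ½(302 + 349.25)(94.25 − 89) = 1709.53125.
Government spending = 12 × 349.25 = 4191.
DWL = ½ × 12 × (349.25 − 302) = 283.5; fraction = 283.5 / 4191 = 189/2794.

DWL / government spending = 189/2794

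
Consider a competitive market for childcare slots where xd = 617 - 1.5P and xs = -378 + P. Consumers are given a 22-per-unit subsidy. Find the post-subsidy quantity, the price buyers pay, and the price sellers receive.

x' = 33.2; buyers pay 389.2; sellers receive 411.2

Pre-subsidy: 617 - 1.5P = -378 + P gives P* = 398, x* = 20.
With the rebate, buyers effectively pay Pb = Ps − 22, where Ps is the price sellers receive.
Demand in terms of Ps becomes xd = 617 − 1.5(Ps − 22) = 650 - 1.5Ps. Setting this equal to supply: 650 - 1.5Ps = -378 + Ps, so Ps = 411.2.
Buyers pay Pb = 411.2 − 22 = 389.2; x' = -378 + 1·411.2 = 33.2.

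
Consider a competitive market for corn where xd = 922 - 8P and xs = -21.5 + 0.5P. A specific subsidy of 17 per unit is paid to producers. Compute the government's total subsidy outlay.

Government cost = 714

Pre-subsidy: 922 - 8P = -21.5 + 0.5P gives P* = 111, x* = 34.
With the subsidy, sellers receive Ps = Pb + 17 for each unit, where Pb is the price buyers pay.
Supply in terms of Pb becomes xs = -21.5 + 0.5(Pb + 17) = -13 + 0.5Pb. Setting this equal to demand: 922 - 8Pb = -13 + 0.5Pb, so Pb = 110.
Sellers receive Ps = 110 + 17 = 127; x' = 922 − 8·110 = 42.
Government outlay = subsidy × quantity = 17 × 42 = 714.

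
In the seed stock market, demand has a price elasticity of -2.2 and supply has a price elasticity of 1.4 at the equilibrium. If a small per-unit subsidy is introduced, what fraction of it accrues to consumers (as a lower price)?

Consumer share = 7/18

For a small subsidy around the equilibrium, the benefit split depends on the relative slopes, which at a point are proportional to the elasticities.
Buyer share = εs/(εs + |εd|) = 1.4/(1.4 + 2.2) = 7/18; seller share = |εd|/(εs + |εd|) = 11/18.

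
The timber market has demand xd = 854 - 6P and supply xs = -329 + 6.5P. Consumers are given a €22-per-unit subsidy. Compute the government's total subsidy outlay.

Government cost = €7805.6

Pre-subsidy: 854 - 6P = -329 + 6.5P gives P* = 94.64, x* = 286.16.
With the rebate, buyers effectively pay Pb = Ps − 22, where Ps is the price sellers receive.
Demand in terms of Ps becomes xd = 854 − 6(Ps − 22) = 986 - 6Ps. Setting this equal to supply: 986 - 6Ps = -329 + 6.5Ps, so Ps = 105.2.
Buyers pay Pb = 105.2 − 22 = 83.2; x' = -329 + 6.5·105.2 = 354.8.
Government outlay = subsidy × quantity = 22 × 354.8 = 7805.6.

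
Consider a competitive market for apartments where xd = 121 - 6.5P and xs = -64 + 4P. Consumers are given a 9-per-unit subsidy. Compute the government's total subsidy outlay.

Pre-subsidy: 121 - 6.5P = -64 + 4P gives P* = 370/21, x* = 136/21.
With the rebate, buyers effectively pay Pb = Ps − 9, where Ps is the price sellers receive.
Demand in terms of Ps becomes xd = 121 − 6.5(Ps − 9) = 179.5 - 6.5Ps. Setting this equal to supply: 179.5 - 6.5Ps = -64 + 4Ps, so Ps = 487/21.
Buyers pay Pb = 487/21 − 9 = 298/21; x' = -64 + 4·(487/21) = 604/21.
Government outlay = subsidy × quantity = 9 × 604/21 = 1812/7.

Government cost = 1812/7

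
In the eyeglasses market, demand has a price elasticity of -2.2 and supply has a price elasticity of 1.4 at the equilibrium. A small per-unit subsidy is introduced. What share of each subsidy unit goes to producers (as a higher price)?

Producer share = 11/18

For a small subsidy around the equilibrium, the benefit split depends on the relative slopes, which at a point are proportional to the elasticities.
Buyer share = εs/(εs + |εd|) = 1.4/(1.4 + 2.2) = 7/18; seller share = |εd|/(εs + |εd|) = 11/18.
So producers capture 11/18 of the subsidy.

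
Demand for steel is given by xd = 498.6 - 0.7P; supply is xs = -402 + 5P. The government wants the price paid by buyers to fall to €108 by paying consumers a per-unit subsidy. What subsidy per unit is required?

At a buyer price of 108, quantity demanded is 498.6 − 0.7·108 = 423.
Sellers supply 423 only when they receive Ps with -402 + 5·Ps = 423, i.e. Ps = 165.
s = Ps − Pb = 165 − 108 = 57.

Required subsidy s = €57 per unit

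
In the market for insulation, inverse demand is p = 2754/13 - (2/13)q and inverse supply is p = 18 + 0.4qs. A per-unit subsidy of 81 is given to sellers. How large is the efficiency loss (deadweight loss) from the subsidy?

Pre-subsidy: 2754/13 - (2/13)q = 18 + 0.4q gives q* = 350 and p* = 158.
With the subsidy, sellers receive ps = pb + 81 for each unit, where pb is the price buyers pay.
On the curves, pb = 2754/13 - (2/13)q and ps = 18 + 0.4q; the wedge ps − pb = 81 gives 18 + 0.4q − (2754/13 - (2/13)q) = 81, so q' = 496.25.
Then pb = 2754/13 − (2/13)·496.25 = 135.5 and ps = 18 + 0.4·496.25 = 216.5.
The subsidy expands output by 496.25 − 350 = 146.25 past the efficient level; on those units the gap between marginal cost and willingness to pay runs from 0 up to 81.
DWL = ½ × 81 × 146.25 = 5923.125.

Deadweight loss = 5923.125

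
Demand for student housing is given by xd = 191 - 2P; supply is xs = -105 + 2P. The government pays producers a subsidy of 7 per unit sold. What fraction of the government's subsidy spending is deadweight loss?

DWL / government spending = 0.07

Pre-subsidy: 191 - 2P = -105 + 2P gives P* = 74, x* = 43.
With the subsidy, sellers receive Ps = Pb + 7 for each unit, where Pb is the price buyers pay.
Supply in terms of Pb becomes xs = -105 + 2(Pb + 7) = -91 + 2Pb. Setting this equal to demand: 191 - 2Pb = -91 + 2Pb, so Pb = 70.5.
Sellers receive Ps = 70.5 + 7 = 77.5; x' = 191 − 2·70.5 = 50.
ΔCS = ½(43 + 50)(74 − 70.5) = 162.75; ΔPS = ½(43 + 50)(77.5 − 74) = 162.75.
Government spending = 7 × 50 = 350.
DWL = ½ × 7 × (50 − 43) = 24.5; fraction = 24.5 / 350 = 0.07.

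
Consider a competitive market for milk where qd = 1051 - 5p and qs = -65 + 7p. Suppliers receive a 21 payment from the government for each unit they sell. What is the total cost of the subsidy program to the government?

Government cost = 13592.25

Pre-subsidy: 1051 - 5p = -65 + 7p gives p* = 93, q* = 586.
With the subsidy, sellers receive ps = pb + 21 for each unit, where pb is the price buyers pay.
Supply in terms of pb becomes qs = -65 + 7(pb + 21) = 82 + 7pb. Setting this equal to demand: 1051 - 5pb = 82 + 7pb, so pb = 80.75.
Sellers receive ps = 80.75 + 21 = 101.75; q' = 1051 − 5·80.75 = 647.25.
Government outlay = subsidy × quantity = 21 × 647.25 = 13592.25.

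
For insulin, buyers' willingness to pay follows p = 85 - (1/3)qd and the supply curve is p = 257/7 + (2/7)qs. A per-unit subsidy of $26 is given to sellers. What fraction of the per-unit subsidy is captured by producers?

Producer share = 6/13

Pre-subsidy: 85 - (1/3)q = 257/7 + (2/7)q gives q* = 78 and p* = 59.
With the subsidy, sellers receive ps = pb + 26 for each unit, where pb is the price buyers pay.
On the curves, pb = 85 - (1/3)q and ps = 257/7 + (2/7)q; the wedge ps − pb = 26 gives 257/7 + (2/7)q − (85 - (1/3)q) = 26, so q' = 120.
Then pb = 85 − (1/3)·120 = 45 and ps = 257/7 + (2/7)·120 = 71.
Buyers' price falls by p* − pb = 59 − 45 = 14; sellers' price rises by ps − p* = 71 − 59 = 12.
So producers capture 12/26 = 6/13 of each unit of subsidy.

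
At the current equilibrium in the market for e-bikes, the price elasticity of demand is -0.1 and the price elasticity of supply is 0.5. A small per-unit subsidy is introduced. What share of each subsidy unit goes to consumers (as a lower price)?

Consumer share = 5/6

For a small subsidy around the equilibrium, the benefit split depends on the relative slopes, which at a point are proportional to the elasticities.
Buyer share = εs/(εs + |εd|) = 0.5/(0.5 + 0.1) = 5/6; seller share = |εd|/(εs + |εd|) = 1/6.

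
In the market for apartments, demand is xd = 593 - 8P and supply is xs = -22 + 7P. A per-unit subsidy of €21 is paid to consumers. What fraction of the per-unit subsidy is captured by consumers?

Pre-subsidy: 593 - 8P = -22 + 7P gives P* = 41, x* = 265.
With the rebate, buyers effectively pay Pb = Ps − 21, where Ps is the price sellers receive.
Demand in terms of Ps becomes xd = 593 − 8(Ps − 21) = 761 - 8Ps. Setting this equal to supply: 761 - 8Ps = -22 + 7Ps, so Ps = 52.2.
Buyers pay Pb = 52.2 − 21 = 31.2; x' = -22 + 7·52.2 = 343.4.
Buyers' price falls by P* − Pb = 41 − 31.2 = 9.8; sellers' price rises by Ps − P* = 52.2 − 41 = 11.2.
So consumers capture 9.8/21 = 7/15 of each unit of subsidy.

Consumer share = 7/15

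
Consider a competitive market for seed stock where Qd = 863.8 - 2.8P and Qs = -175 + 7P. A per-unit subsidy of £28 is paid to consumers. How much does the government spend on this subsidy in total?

Pre-subsidy: 863.8 - 2.8P = -175 + 7P gives P* = 106, Q* = 567.
With the rebate, buyers effectively pay Pb = Ps − 28, where Ps is the price sellers receive.
Demand in terms of Ps becomes Qd = 863.8 − 2.8(Ps − 28) = 942.2 - 2.8Ps. Setting this equal to supply: 942.2 - 2.8Ps = -175 + 7Ps, so Ps = 114.
Buyers pay Pb = 114 − 28 = 86; Q' = -175 + 7·114 = 623.
Government outlay = subsidy × quantity = 28 × 623 = 17444.

Government cost = £17444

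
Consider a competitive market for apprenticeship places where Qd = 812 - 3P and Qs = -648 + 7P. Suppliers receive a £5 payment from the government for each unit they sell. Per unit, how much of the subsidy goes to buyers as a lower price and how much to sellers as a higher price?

Pre-subsidy: 812 - 3P = -648 + 7P gives P* = 146, Q* = 374.
With the subsidy, sellers receive Ps = Pb + 5 for each unit, where Pb is the price buyers pay.
Supply in terms of Pb becomes Qs = -648 + 7(Pb + 5) = -613 + 7Pb. Setting this equal to demand: 812 - 3Pb = -613 + 7Pb, so Pb = 142.5.
Sellers receive Ps = 142.5 + 5 = 147.5; Q' = 812 − 3·142.5 = 384.5.
Buyers' price falls by P* − Pb = 146 − 142.5 = 3.5; sellers' price rises by Ps − P* = 147.5 − 146 = 1.5.

Buyers gain £3.5 per unit; sellers gain £1.5 per unit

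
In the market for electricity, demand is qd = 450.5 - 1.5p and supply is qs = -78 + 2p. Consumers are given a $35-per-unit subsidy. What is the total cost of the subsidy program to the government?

Government cost = $8890

Pre-subsidy: 450.5 - 1.5p = -78 + 2p gives p* = 151, q* = 224.
With the rebate, buyers effectively pay pb = ps − 35, where ps is the price sellers receive.
Demand in terms of ps becomes qd = 450.5 − 1.5(ps − 35) = 503 - 1.5ps. Setting this equal to supply: 503 - 1.5ps = -78 + 2ps, so ps = 166.
Buyers pay pb = 166 − 35 = 131; q' = -78 + 2·166 = 254.
Government outlay = subsidy × quantity = 35 × 254 = 8890.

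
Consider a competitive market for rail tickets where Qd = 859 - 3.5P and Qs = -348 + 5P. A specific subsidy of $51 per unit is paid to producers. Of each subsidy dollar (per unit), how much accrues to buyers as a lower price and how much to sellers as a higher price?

Pre-subsidy: 859 - 3.5P = -348 + 5P gives P* = 142, Q* = 362.
With the subsidy, sellers receive Ps = Pb + 51 for each unit, where Pb is the price buyers pay.
Supply in terms of Pb becomes Qs = -348 + 5(Pb + 51) = -93 + 5Pb. Setting this equal to demand: 859 - 3.5Pb = -93 + 5Pb, so Pb = 112.
Sellers receive Ps = 112 + 51 = 163; Q' = 859 − 3.5·112 = 467.
Buyers' price falls by P* − Pb = 142 − 112 = 30; sellers' price rises by Ps − P* = 163 − 142 = 21.

Buyers gain $30 per unit; sellers gain $21 per unit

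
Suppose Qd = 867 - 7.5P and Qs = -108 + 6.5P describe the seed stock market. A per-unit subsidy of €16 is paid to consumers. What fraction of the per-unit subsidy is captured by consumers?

Pre-subsidy: 867 - 7.5P = -108 + 6.5P gives P* = 975/14, Q* = 9651/28.
With the rebate, buyers effectively pay Pb = Ps − 16, where Ps is the price sellers receive.
Demand in terms of Ps becomes Qd = 867 − 7.5(Ps − 16) = 987 - 7.5Ps. Setting this equal to supply: 987 - 7.5Ps = -108 + 6.5Ps, so Ps = 1095/14.
Buyers pay Pb = 1095/14 − 16 = 871/14; Q' = -108 + 6.5·(1095/14) = 11211/28.
Buyers' price falls by P* − Pb = 975/14 − 871/14 = 52/7; sellers' price rises by Ps − P* = 1095/14 − 975/14 = 60/7.
So consumers capture (52/7)/16 = 13/28 of each unit of subsidy.

Consumer share = 13/28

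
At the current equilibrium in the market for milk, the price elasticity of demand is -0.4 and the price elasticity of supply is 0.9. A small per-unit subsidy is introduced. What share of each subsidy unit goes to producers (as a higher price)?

For a small subsidy around the equilibrium, the benefit split depends on the relative slopes, which at a point are proportional to the elasticities.
Buyer share = εs/(εs + |εd|) = 0.9/(0.9 + 0.4) = 9/13; seller share = |εd|/(εs + |εd|) = 4/13.
So producers capture 4/13 of the subsidy.

Producer share = 4/13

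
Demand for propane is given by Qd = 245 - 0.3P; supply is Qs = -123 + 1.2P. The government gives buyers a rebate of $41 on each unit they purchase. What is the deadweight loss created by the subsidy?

Pre-subsidy: 245 - 0.3P = -123 + 1.2P gives P* = 736/3, Q* = 171.4.
With the rebate, buyers effectively pay Pb = Ps − 41, where Ps is the price sellers receive.
Demand in terms of Ps becomes Qd = 245 − 0.3(Ps − 41) = 257.3 - 0.3Ps. Setting this equal to supply: 257.3 - 0.3Ps = -123 + 1.2Ps, so Ps = 3803/15.
Buyers pay Pb = 3803/15 − 41 = 3188/15; Q' = -123 + 1.2·(3803/15) = 181.24.
The subsidy expands output by 181.24 − 171.4 = 9.84 past the efficient level; on those units the gap between marginal cost and willingness to pay runs from 0 up to 41.
DWL = ½ × 41 × 9.84 = 201.72.

Deadweight loss = $201.72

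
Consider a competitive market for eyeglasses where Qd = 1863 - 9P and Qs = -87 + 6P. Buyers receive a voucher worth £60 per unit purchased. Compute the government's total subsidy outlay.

Government cost = £54540

Pre-subsidy: 1863 - 9P = -87 + 6P gives P* = 130, Q* = 693.
With the rebate, buyers effectively pay Pb = Ps − 60, where Ps is the price sellers receive.
Demand in terms of Ps becomes Qd = 1863 − 9(Ps − 60) = 2403 - 9Ps. Setting this equal to supply: 2403 - 9Ps = -87 + 6Ps, so Ps = 166.
Buyers pay Pb = 166 − 60 = 106; Q' = -87 + 6·166 = 909.
Government outlay = subsidy × quantity = 60 × 909 = 54540.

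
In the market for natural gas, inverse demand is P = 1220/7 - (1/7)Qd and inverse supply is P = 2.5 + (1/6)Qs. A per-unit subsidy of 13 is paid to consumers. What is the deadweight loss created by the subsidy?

Pre-subsidy: 1220/7 - (1/7)Q = 2.5 + (1/6)Q gives Q* = 555 and P* = 95.
With the rebate, buyers effectively pay Pb = Ps − 13, where Ps is the price sellers receive.
On the curves, Pb = 1220/7 - (1/7)Q and Ps = 2.5 + (1/6)Q; the wedge Ps − Pb = 13 gives 2.5 + (1/6)Q − (1220/7 - (1/7)Q) = 13, so Q' = 597.
Then Pb = 1220/7 − (1/7)·597 = 89 and Ps = 2.5 + (1/6)·597 = 102.
The subsidy expands output by 597 − 555 = 42 past the efficient level; on those units the gap between marginal cost and willingness to pay runs from 0 up to 13.
DWL = ½ × 13 × 42 = 273.

Deadweight loss = 273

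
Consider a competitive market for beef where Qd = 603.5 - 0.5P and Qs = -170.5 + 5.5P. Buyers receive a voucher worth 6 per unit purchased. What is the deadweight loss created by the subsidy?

Deadweight loss = 8.25

Pre-subsidy: 603.5 - 0.5P = -170.5 + 5.5P gives P* = 129, Q* = 539.
With the rebate, buyers effectively pay Pb = Ps − 6, where Ps is the price sellers receive.
Demand in terms of Ps becomes Qd = 603.5 − 0.5(Ps − 6) = 606.5 - 0.5Ps. Setting this equal to supply: 606.5 - 0.5Ps = -170.5 + 5.5Ps, so Ps = 129.5.
Buyers pay Pb = 129.5 − 6 = 123.5; Q' = -170.5 + 5.5·129.5 = 541.75.
The subsidy expands output by 541.75 − 539 = 2.75 past the efficient level; on those units the gap between marginal cost and willingness to pay runs from 0 up to 6.
DWL = ½ × 6 × 2.75 = 8.25.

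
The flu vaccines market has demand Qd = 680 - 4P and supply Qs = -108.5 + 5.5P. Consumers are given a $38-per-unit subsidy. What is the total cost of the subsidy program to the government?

Pre-subsidy: 680 - 4P = -108.5 + 5.5P gives P* = 83, Q* = 348.
With the rebate, buyers effectively pay Pb = Ps − 38, where Ps is the price sellers receive.
Demand in terms of Ps becomes Qd = 680 − 4(Ps − 38) = 832 - 4Ps. Setting this equal to supply: 832 - 4Ps = -108.5 + 5.5Ps, so Ps = 99.
Buyers pay Pb = 99 − 38 = 61; Q' = -108.5 + 5.5·99 = 436.
Government outlay = subsidy × quantity = 38 × 436 = 16568.

Government cost = $16568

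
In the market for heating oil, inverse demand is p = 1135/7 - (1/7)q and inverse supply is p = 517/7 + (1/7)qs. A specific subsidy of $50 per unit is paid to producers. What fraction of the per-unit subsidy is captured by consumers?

Pre-subsidy: 1135/7 - (1/7)q = 517/7 + (1/7)q gives q* = 309 and p* = 118.
With the subsidy, sellers receive ps = pb + 50 for each unit, where pb is the price buyers pay.
On the curves, pb = 1135/7 - (1/7)q and ps = 517/7 + (1/7)q; the wedge ps − pb = 50 gives 517/7 + (1/7)q − (1135/7 - (1/7)q) = 50, so q' = 484.
Then pb = 1135/7 − (1/7)·484 = 93 and ps = 517/7 + (1/7)·484 = 143.
Buyers' price falls by p* − pb = 118 − 93 = 25; sellers' price rises by ps − p* = 143 − 118 = 25.
So consumers capture 25/50 = 0.5 of each unit of subsidy.

Consumer share = 0.5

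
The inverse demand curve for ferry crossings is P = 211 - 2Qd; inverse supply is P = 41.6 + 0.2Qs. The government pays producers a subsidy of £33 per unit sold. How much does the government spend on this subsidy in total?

Pre-subsidy: 211 - 2Q = 41.6 + 0.2Q gives Q* = 77 and P* = 57.
With the subsidy, sellers receive Ps = Pb + 33 for each unit, where Pb is the price buyers pay.
On the curves, Pb = 211 - 2Q and Ps = 41.6 + 0.2Q; the wedge Ps − Pb = 33 gives 41.6 + 0.2Q − (211 - 2Q) = 33, so Q' = 92.
Then Pb = 211 − 2·92 = 27 and Ps = 41.6 + 0.2·92 = 60.
Government outlay = subsidy × quantity = 33 × 92 = 3036.

Government cost = £3036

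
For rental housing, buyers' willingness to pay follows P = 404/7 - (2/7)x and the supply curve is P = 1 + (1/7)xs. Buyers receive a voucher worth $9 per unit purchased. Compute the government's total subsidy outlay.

Government cost = $1380

Pre-subsidy: 404/7 - (2/7)x = 1 + (1/7)x gives x* = 397/3 and P* = 418/21.
With the rebate, buyers effectively pay Pb = Ps − 9, where Ps is the price sellers receive.
On the curves, Pb = 404/7 - (2/7)x and Ps = 1 + (1/7)x; the wedge Ps − Pb = 9 gives 1 + (1/7)x − (404/7 - (2/7)x) = 9, so x' = 460/3.
Then Pb = 404/7 − (2/7)·(460/3) = 292/21 and Ps = 1 + (1/7)·(460/3) = 481/21.
Government outlay = subsidy × quantity = 9 × 460/3 = 1380.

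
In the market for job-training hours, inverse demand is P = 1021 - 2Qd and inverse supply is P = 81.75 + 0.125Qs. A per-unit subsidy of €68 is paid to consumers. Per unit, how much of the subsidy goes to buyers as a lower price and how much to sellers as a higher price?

Buyers gain €64 per unit; sellers gain €4 per unit

Pre-subsidy: 1021 - 2Q = 81.75 + 0.125Q gives Q* = 442 and P* = 137.
With the rebate, buyers effectively pay Pb = Ps − 68, where Ps is the price sellers receive.
On the curves, Pb = 1021 - 2Q and Ps = 81.75 + 0.125Q; the wedge Ps − Pb = 68 gives 81.75 + 0.125Q − (1021 - 2Q) = 68, so Q' = 474.
Then Pb = 1021 − 2·474 = 73 and Ps = 81.75 + 0.125·474 = 141.
Buyers' price falls by P* − Pb = 137 − 73 = 64; sellers' price rises by Ps − P* = 141 − 137 = 4.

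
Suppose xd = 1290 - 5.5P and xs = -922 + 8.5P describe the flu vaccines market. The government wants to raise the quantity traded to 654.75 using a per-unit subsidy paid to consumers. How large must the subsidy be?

Required subsidy s = 70 per unit

At x = 654.75, invert demand for the buyer price: Pb = (1290 − 654.75)/5.5 = 115.5; invert supply for the seller price: Ps = (654.75 − (-922))/8.5 = 185.5.
The subsidy must fill the gap: s = Ps − Pb = 185.5 − 115.5 = 70.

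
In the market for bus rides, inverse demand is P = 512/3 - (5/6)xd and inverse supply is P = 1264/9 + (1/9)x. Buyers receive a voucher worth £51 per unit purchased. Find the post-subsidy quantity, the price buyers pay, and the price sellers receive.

x' = 86; buyers pay £99; sellers receive £150

Pre-subsidy: 512/3 - (5/6)x = 1264/9 + (1/9)x gives x* = 32 and P* = 144.
With the rebate, buyers effectively pay Pb = Ps − 51, where Ps is the price sellers receive.
On the curves, Pb = 512/3 - (5/6)x and Ps = 1264/9 + (1/9)x; the wedge Ps − Pb = 51 gives 1264/9 + (1/9)x − (512/3 - (5/6)x) = 51, so x' = 86.
Then Pb = 512/3 − (5/6)·86 = 99 and Ps = 1264/9 + (1/9)·86 = 150.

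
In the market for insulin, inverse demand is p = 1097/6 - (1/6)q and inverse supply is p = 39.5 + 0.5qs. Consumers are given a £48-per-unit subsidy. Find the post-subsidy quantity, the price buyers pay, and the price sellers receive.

Pre-subsidy: 1097/6 - (1/6)q = 39.5 + 0.5q gives q* = 215 and p* = 147.
With the rebate, buyers effectively pay pb = ps − 48, where ps is the price sellers receive.
On the curves, pb = 1097/6 - (1/6)q and ps = 39.5 + 0.5q; the wedge ps − pb = 48 gives 39.5 + 0.5q − (1097/6 - (1/6)q) = 48, so q' = 287.
Then pb = 1097/6 − (1/6)·287 = 135 and ps = 39.5 + 0.5·287 = 183.

q' = 287; buyers pay £135; sellers receive £183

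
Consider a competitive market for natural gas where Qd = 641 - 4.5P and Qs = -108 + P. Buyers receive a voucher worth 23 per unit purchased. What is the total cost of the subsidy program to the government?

Pre-subsidy: 641 - 4.5P = -108 + P gives P* = 1498/11, Q* = 310/11.
With the rebate, buyers effectively pay Pb = Ps − 23, where Ps is the price sellers receive.
Demand in terms of Ps becomes Qd = 641 − 4.5(Ps − 23) = 744.5 - 4.5Ps. Setting this equal to supply: 744.5 - 4.5Ps = -108 + Ps, so Ps = 155.
Buyers pay Pb = 155 − 23 = 132; Q' = -108 + 1·155 = 47.
Government outlay = subsidy × quantity = 23 × 47 = 1081.

Government cost = 1081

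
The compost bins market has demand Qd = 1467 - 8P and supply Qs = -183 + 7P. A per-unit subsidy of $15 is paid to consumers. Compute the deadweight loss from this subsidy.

Deadweight loss = $420

Pre-subsidy: 1467 - 8P = -183 + 7P gives P* = 110, Q* = 587.
With the rebate, buyers effectively pay Pb = Ps − 15, where Ps is the price sellers receive.
Demand in terms of Ps becomes Qd = 1467 − 8(Ps − 15) = 1587 - 8Ps. Setting this equal to supply: 1587 - 8Ps = -183 + 7Ps, so Ps = 118.
Buyers pay Pb = 118 − 15 = 103; Q' = -183 + 7·118 = 643.
The subsidy expands output by 643 − 587 = 56 past the efficient level; on those units the gap between marginal cost and willingness to pay runs from 0 up to 15.
DWL = ½ × 15 × 56 = 420.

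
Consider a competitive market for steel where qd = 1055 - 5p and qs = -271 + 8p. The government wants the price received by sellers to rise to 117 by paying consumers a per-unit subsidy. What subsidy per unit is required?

Required subsidy s = 39 per unit

At a seller price of 117, quantity supplied is -271 + 8·117 = 665.
Buyers absorb 665 only when they pay pb with 1055 − 5·pb = 665, i.e. pb = 78.
s = ps − pb = 117 − 78 = 39.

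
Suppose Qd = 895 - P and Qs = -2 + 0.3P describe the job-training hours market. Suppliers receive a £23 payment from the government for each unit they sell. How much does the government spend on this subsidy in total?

Government cost = 62882/13

Pre-subsidy: 895 - P = -2 + 0.3P gives P* = 690, Q* = 205.
With the subsidy, sellers receive Ps = Pb + 23 for each unit, where Pb is the price buyers pay.
Supply in terms of Pb becomes Qs = -2 + 0.3(Pb + 23) = 4.9 + 0.3Pb. Setting this equal to demand: 895 - Pb = 4.9 + 0.3Pb, so Pb = 8901/13.
Sellers receive Ps = 8901/13 + 23 = 9200/13; Q' = 895 − 1·(8901/13) = 2734/13.
Government outlay = subsidy × quantity = 23 × 2734/13 = 62882/13.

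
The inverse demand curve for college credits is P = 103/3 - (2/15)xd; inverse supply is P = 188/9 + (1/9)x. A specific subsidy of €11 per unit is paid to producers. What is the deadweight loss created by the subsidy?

Deadweight loss = €247.5

Pre-subsidy: 103/3 - (2/15)x = 188/9 + (1/9)x gives x* = 55 and P* = 27.
With the subsidy, sellers receive Ps = Pb + 11 for each unit, where Pb is the price buyers pay.
On the curves, Pb = 103/3 - (2/15)x and Ps = 188/9 + (1/9)x; the wedge Ps − Pb = 11 gives 188/9 + (1/9)x − (103/3 - (2/15)x) = 11, so x' = 100.
Then Pb = 103/3 − (2/15)·100 = 21 and Ps = 188/9 + (1/9)·100 = 32.
The subsidy expands output by 100 − 55 = 45 past the efficient level; on those units the gap between marginal cost and willingness to pay runs from 0 up to 11.
DWL = ½ × 11 × 45 = 247.5.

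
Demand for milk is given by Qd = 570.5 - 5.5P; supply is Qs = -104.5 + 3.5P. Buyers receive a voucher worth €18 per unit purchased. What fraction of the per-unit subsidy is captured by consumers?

Consumer share = 7/18

Pre-subsidy: 570.5 - 5.5P = -104.5 + 3.5P gives P* = 75, Q* = 158.
With the rebate, buyers effectively pay Pb = Ps − 18, where Ps is the price sellers receive.
Demand in terms of Ps becomes Qd = 570.5 − 5.5(Ps − 18) = 669.5 - 5.5Ps. Setting this equal to supply: 669.5 - 5.5Ps = -104.5 + 3.5Ps, so Ps = 86.
Buyers pay Pb = 86 − 18 = 68; Q' = -104.5 + 3.5·86 = 196.5.
Buyers' price falls by P* − Pb = 75 − 68 = 7; sellers' price rises by Ps − P* = 86 − 75 = 11.
So consumers capture 7/18 = 7/18 of each unit of subsidy.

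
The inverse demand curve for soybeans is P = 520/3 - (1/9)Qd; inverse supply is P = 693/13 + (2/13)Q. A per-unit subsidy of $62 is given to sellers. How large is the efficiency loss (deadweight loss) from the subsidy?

Pre-subsidy: 520/3 - (1/9)Q = 693/13 + (2/13)Q gives Q* = 453 and P* = 123.
With the subsidy, sellers receive Ps = Pb + 62 for each unit, where Pb is the price buyers pay.
On the curves, Pb = 520/3 - (1/9)Q and Ps = 693/13 + (2/13)Q; the wedge Ps − Pb = 62 gives 693/13 + (2/13)Q − (520/3 - (1/9)Q) = 62, so Q' = 687.
Then Pb = 520/3 − (1/9)·687 = 97 and Ps = 693/13 + (2/13)·687 = 159.
The subsidy expands output by 687 − 453 = 234 past the efficient level; on those units the gap between marginal cost and willingness to pay runs from 0 up to 62.
DWL = ½ × 62 × 234 = 7254.

Deadweight loss = $7254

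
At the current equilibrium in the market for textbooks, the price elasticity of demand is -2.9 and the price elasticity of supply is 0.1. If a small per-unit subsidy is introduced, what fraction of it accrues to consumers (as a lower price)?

Consumer share = 1/30

For a small subsidy around the equilibrium, the benefit split depends on the relative slopes, which at a point are proportional to the elasticities.
Buyer share = εs/(εs + |εd|) = 0.1/(0.1 + 2.9) = 1/30; seller share = |εd|/(εs + |εd|) = 29/30.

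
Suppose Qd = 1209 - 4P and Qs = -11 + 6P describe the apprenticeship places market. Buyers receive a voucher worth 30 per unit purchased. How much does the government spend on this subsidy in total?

Pre-subsidy: 1209 - 4P = -11 + 6P gives P* = 122, Q* = 721.
With the rebate, buyers effectively pay Pb = Ps − 30, where Ps is the price sellers receive.
Demand in terms of Ps becomes Qd = 1209 − 4(Ps − 30) = 1329 - 4Ps. Setting this equal to supply: 1329 - 4Ps = -11 + 6Ps, so Ps = 134.
Buyers pay Pb = 134 − 30 = 104; Q' = -11 + 6·134 = 793.
Government outlay = subsidy × quantity = 30 × 793 = 23790.

Government cost = 23790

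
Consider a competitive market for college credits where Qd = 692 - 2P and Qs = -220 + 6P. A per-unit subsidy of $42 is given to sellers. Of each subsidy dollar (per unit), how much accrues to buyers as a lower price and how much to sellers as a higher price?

Pre-subsidy: 692 - 2P = -220 + 6P gives P* = 114, Q* = 464.
With the subsidy, sellers receive Ps = Pb + 42 for each unit, where Pb is the price buyers pay.
Supply in terms of Pb becomes Qs = -220 + 6(Pb + 42) = 32 + 6Pb. Setting this equal to demand: 692 - 2Pb = 32 + 6Pb, so Pb = 82.5.
Sellers receive Ps = 82.5 + 42 = 124.5; Q' = 692 − 2·82.5 = 527.
Buyers' price falls by P* − Pb = 114 − 82.5 = 31.5; sellers' price rises by Ps − P* = 124.5 − 114 = 10.5.

Buyers gain $31.5 per unit; sellers gain $10.5 per unit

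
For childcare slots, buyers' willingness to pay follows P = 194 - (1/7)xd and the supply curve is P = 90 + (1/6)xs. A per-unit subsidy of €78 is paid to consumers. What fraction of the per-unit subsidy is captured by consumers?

Pre-subsidy: 194 - (1/7)x = 90 + (1/6)x gives x* = 336 and P* = 146.
With the rebate, buyers effectively pay Pb = Ps − 78, where Ps is the price sellers receive.
On the curves, Pb = 194 - (1/7)x and Ps = 90 + (1/6)x; the wedge Ps − Pb = 78 gives 90 + (1/6)x − (194 - (1/7)x) = 78, so x' = 588.
Then Pb = 194 − (1/7)·588 = 110 and Ps = 90 + (1/6)·588 = 188.
Buyers' price falls by P* − Pb = 146 − 110 = 36; sellers' price rises by Ps − P* = 188 − 146 = 42.
So consumers capture 36/78 = 6/13 of each unit of subsidy.

Consumer share = 6/13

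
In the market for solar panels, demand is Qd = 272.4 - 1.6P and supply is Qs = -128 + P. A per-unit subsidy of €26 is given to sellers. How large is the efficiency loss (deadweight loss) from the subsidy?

Pre-subsidy: 272.4 - 1.6P = -128 + P gives P* = 154, Q* = 26.
With the subsidy, sellers receive Ps = Pb + 26 for each unit, where Pb is the price buyers pay.
Supply in terms of Pb becomes Qs = -128 + 1(Pb + 26) = -102 + Pb. Setting this equal to demand: 272.4 - 1.6Pb = -102 + Pb, so Pb = 144.
Sellers receive Ps = 144 + 26 = 170; Q' = 272.4 − 1.6·144 = 42.
The subsidy expands output by 42 − 26 = 16 past the efficient level; on those units the gap between marginal cost and willingness to pay runs from 0 up to 26.
DWL = ½ × 26 × 16 = 208.

Deadweight loss = €208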